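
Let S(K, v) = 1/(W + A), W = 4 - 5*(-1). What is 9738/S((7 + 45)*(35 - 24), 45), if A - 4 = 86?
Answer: 964062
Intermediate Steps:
A = 90 (A = 4 + 86 = 90)
W = 9 (W = 4 + 5 = 9)
S(K, v) = 1/99 (S(K, v) = 1/(9 + 90) = 1/99)
9738/S((7 + 45)*(35 - 24), 45) = 9738/(1/99) = 9738*99 = 964062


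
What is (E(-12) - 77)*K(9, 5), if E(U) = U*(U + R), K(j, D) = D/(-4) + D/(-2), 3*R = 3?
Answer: -825/4 ≈ -206.25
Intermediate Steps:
R = 1 (R = (⅓)*3 = 1)
K(j, D) = -3*D/4 (K(j, D) = D*(-¼) + D*(-½) = -D/4 - D/2 = -3*D/4)
E(U) = U*(1 + U) (E(U) = U*(U + 1) = U*(1 + U))
(E(-12) - 77)*K(9, 5) = (-12*(1 - 12) - 77)*(-¾*5) = (-12*(-11) - 77)*(-15/4) = (132 - 77)*(-15/4) = 55*(-15/4) = -825/4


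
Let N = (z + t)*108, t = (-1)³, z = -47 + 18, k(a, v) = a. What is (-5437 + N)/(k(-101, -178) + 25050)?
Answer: -8677/24949 ≈ -0.34779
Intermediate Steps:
z = -29
t = -1
N = -3240 (N = (-29 - 1)*108 = -30*108 = -3240)
(-5437 + N)/(k(-101, -178) + 25050) = (-5437 - 3240)/(-101 + 25050) = -8677/24949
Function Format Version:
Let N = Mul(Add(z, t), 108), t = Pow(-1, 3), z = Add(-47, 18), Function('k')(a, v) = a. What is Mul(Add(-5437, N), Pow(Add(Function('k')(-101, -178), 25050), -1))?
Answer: Rational(-8677, 24949) ≈ -0.34779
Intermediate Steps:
z = -29
t = -1
N = -3240 (N = Mul(Add(-29, -1), 108) = Mul(-30, 108) = -3240)
Mul(Add(-5437, N), Pow(Add(Function('k')(-101, -178), 25050), -1)) = Mul(Add(-5437, -3240), Pow(Add(-101, 25050), -1)) = Mul(-8677, Pow(24949, -1)) = Mul(-8677, Rational(1, 24949)) = Rational(-8677, 24949)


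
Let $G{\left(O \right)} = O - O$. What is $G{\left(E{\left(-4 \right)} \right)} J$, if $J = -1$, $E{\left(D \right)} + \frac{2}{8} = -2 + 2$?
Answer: $0$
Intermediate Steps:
$E{\left(D \right)} = - \frac{1}{4}$ ($E{\left(D \right)} = - \frac{1}{4} + \left(-2 + 2\right) = - \frac{1}{4} + 0 = - \frac{1}{4}$)
$G{\left(O \right)} = 0$
$G{\left(E{\left(-4 \right)} \right)} J = 0 \left(-1\right) = 0$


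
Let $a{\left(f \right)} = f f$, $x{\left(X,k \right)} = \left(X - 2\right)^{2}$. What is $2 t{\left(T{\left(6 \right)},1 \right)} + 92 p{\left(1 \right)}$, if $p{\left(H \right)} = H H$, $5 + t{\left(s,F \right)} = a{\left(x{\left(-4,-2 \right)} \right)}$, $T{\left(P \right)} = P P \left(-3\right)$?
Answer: $2674$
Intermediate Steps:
$T{\left(P \right)} = - 3 P^{2}$ ($T{\left(P \right)} = P^{2} \left(-3\right) = - 3 P^{2}$)
$x{\left(X,k \right)} = \left(-2 + X\right)^{2}$
$a{\left(f \right)} = f^{2}$
$t{\left(s,F \right)} = 1291$ ($t{\left(s,F \right)} = -5 + \left(\left(-2 - 4\right)^{2}\right)^{2} = -5 + \left(\left(-6\right)^{2}\right)^{2} = -5 + 36^{2} = -5 + 1296 = 1291$)
$p{\left(H \right)} = H^{2}$
$2 t{\left(T{\left(6 \right)},1 \right)} + 92 p{\left(1 \right)} = 2 \cdot 1291 + 92 \cdot 1^{2} = 2582 + 92 \cdot 1 = 2582 + 92 = 2674$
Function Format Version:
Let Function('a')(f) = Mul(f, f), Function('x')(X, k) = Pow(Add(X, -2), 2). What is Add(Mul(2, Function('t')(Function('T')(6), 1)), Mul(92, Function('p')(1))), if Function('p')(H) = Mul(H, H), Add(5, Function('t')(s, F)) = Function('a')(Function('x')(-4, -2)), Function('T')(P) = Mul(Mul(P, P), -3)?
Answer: 2674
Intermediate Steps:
Function('T')(P) = Mul(-3, Pow(P, 2)) (Function('T')(P) = Mul(Pow(P, 2), -3) = Mul(-3, Pow(P, 2)))
Function('x')(X, k) = Pow(Add(-2, X), 2)
Function('a')(f) = Pow(f, 2)
Function('t')(s, F) = 1291 (Function('t')(s, F) = Add(-5, Pow(Pow(Add(-2, -4), 2), 2)) = Add(-5, Pow(Pow(-6, 2), 2)) = Add(-5, Pow(36, 2)) = Add(-5, 1296) = 1291)
Function('p')(H) = Pow(H, 2)
Add(Mul(2, Function('t')(Function('T')(6), 1)), Mul(92, Function('p')(1))) = Add(Mul(2, 1291), Mul(92, Pow(1, 2))) = Add(2582, Mul(92, 1)) = Add(2582, 92) = 2674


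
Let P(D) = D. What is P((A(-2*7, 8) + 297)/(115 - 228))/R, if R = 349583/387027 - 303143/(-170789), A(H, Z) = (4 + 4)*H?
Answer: -12228491546055/20004328623824 ≈ -0.61129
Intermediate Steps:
A(H, Z) = 8*H
R = 177029456848/66099954303 (R = 349583*(1/387027) - 303143*(-1/170789) = 349583/387027 + 303143/170789 = 177029456848/66099954303 ≈ 2.6782)
P((A(-2*7, 8) + 297)/(115 - 228))/R = ((8*(-2*7) + 297)/(115 - 228))/(177029456848/66099954303) = ((8*(-14) + 297)/(-113))*(66099954303/177029456848) = ((-112 + 297)*(-1/113))*(66099954303/177029456848) = (185*(-1/113))*(66099954303/177029456848) = -185/113*66099954303/177029456848 = -12228491546055/20004328623824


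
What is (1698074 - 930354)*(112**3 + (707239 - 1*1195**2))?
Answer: 525229496240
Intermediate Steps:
(1698074 - 930354)*(112**3 + (707239 - 1*1195**2)) = 767720*(1404928 + (707239 - 1*1428025)) = 767720*(1404928 + (707239 - 1428025)) = 767720*(1404928 - 720786) = 767720*684142 = 525229496240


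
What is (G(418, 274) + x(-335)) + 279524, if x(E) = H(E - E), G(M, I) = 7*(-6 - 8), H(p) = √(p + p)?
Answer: 279426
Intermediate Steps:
H(p) = √2*√p (H(p) = √(2*p) = √2*√p)
G(M, I) = -98 (G(M, I) = 7*(-14) = -98)
x(E) = 0 (x(E) = √2*√(E - E) = √2*√0 = √2*0 = 0)
(G(418, 274) + x(-335)) + 279524 = (-98 + 0) + 279524 = -98 + 279524 = 279426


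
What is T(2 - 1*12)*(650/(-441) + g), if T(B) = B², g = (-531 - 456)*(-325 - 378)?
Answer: 30599205100/441 ≈ 6.9386e+7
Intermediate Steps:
g = 693861 (g = -987*(-703) = 693861)
T(2 - 1*12)*(650/(-441) + g) = (2 - 1*12)²*(650/(-441) + 693861) = (2 - 12)²*(650*(-1/441) + 693861) = (-10)²*(-650/441 + 693861) = 100*(305992051/441) = 30599205100/441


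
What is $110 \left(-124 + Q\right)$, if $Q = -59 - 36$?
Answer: $-24090$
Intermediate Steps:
$Q = -95$
$110 \left(-124 + Q\right) = 110 \left(-124 - 95\right) = 110 \left(-219\right) = -24090$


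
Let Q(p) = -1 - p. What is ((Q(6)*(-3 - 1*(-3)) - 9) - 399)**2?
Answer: 166464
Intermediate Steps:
((Q(6)*(-3 - 1*(-3)) - 9) - 399)**2 = (((-1 - 1*6)*(-3 - 1*(-3)) - 9) - 399)**2 = (((-1 - 6)*(-3 + 3) - 9) - 399)**2 = ((-7*0 - 9) - 399)**2 = ((0 - 9) - 399)**2 = (-9 - 399)**2 = (-408)**2 = 166464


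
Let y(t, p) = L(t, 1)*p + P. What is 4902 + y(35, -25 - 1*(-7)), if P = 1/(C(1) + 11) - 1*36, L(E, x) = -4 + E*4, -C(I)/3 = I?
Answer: 19345/8 ≈ 2418.1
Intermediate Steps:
C(I) = -3*I
L(E, x) = -4 + 4*E
P = -287/8 (P = 1/(-3*1 + 11) - 1*36 = 1/(-3 + 11) - 36 = 1/8 - 36 = -287/8 ≈ -35.875)
y(t, p) = -287/8 + p*(-4 + 4*t) (y(t, p) = (-4 + 4*t)*p - 287/8 = p*(-4 + 4*t) - 287/8 = -287/8 + p*(-4 + 4*t))
4902 + y(35, -25 - 1*(-7)) = 4902 + (-287/8 + 4*(-25 - 1*(-7))*(-1 + 35)) = 4902 + (-287/8 + 4*(-25 + 7)*34) = 4902 + (-287/8 + 4*(-18)*34) = 4902 + (-287/8 - 2448) = 4902 - 19871/8 = 19345/8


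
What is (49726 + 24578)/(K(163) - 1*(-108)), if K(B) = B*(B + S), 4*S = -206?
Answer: 148608/36565 ≈ 4.0642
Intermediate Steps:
S = -103/2 (S = (1/4)*(-206) = -103/2 ≈ -51.500)
K(B) = B*(-103/2 + B) (K(B) = B*(B - 103/2) = B*(-103/2 + B))
(49726 + 24578)/(K(163) - 1*(-108)) = (49726 + 24578)/((1/2)*163*(-103 + 2*163) - 1*(-108)) = 74304/((1/2)*163*(-103 + 326) + 108) = 74304/((1/2)*163*223 + 108) = 74304/(36349/2 + 108) = 74304/(36565/2) = 74304*(2/36565) = 148608/36565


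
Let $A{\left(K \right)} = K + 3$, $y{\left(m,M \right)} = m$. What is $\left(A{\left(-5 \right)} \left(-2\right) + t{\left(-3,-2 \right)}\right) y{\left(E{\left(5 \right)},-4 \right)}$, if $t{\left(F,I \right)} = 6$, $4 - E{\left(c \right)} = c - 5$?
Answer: $40$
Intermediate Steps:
$E{\left(c \right)} = 9 - c$ ($E{\left(c \right)} = 4 - \left(c - 5\right) = 4 - \left(-5 + c\right) = 9 - c$)
$A{\left(K \right)} = 3 + K$
$\left(A{\left(-5 \right)} \left(-2\right) + t{\left(-3,-2 \right)}\right) y{\left(E{\left(5 \right)},-4 \right)} = \left(\left(3 - 5\right) \left(-2\right) + 6\right) \left(9 - 5\right) = \left(\left(-2\right) \left(-2\right) + 6\right) \left(9 - 5\right) = \left(4 + 6\right) 4 = 10 \cdot 4 = 40$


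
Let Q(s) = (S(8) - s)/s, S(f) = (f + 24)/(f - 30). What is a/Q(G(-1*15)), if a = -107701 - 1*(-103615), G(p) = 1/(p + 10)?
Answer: -14982/23 ≈ -651.39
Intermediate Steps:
S(f) = (24 + f)/(-30 + f)
G(p) = 1/(10 + p)
Q(s) = (-16/11 - s)/s (Q(s) = ((24 + 8)/(-30 + 8) - s)/s = (32/(-22) - s)/s = (-1/22*32 - s)/s = (-16/11 - s)/s)
a = -4086 (a = -107701 + 103615 = -4086)
a/Q(G(-1*15)) = -4086*1/((10 - 1*15)*(-16/11 - 1/(10 - 1*15))) = -4086*1/((10 - 15)*(-16/11 - 1/(10 - 15))) = -4086*(-1/(5*(-16/11 - 1/(-5)))) = -4086*(-1/(5*(-16/11 - 1*(-1/5)))) = -4086*(-1/(5*(-16/11 + 1/5))) = -4086/((-5*(-69/55))) = -4086/69/11 = -4086*11/69 = -14982/23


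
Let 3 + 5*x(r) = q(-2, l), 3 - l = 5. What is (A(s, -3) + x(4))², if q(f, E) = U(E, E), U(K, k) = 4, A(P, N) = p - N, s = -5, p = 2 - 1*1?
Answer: 441/25 ≈ 17.640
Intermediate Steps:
l = -2 (l = 3 - 1*5 = 3 - 5 = -2)
p = 1 (p = 2 - 1 = 1)
A(P, N) = 1 - N
q(f, E) = 4
x(r) = ⅕ (x(r) = -⅗ + (⅕)*4 = -⅗ + ⅘ = ⅕)
(A(s, -3) + x(4))² = ((1 - 1*(-3)) + ⅕)² = ((1 + 3) + ⅕)² = (4 + ⅕)² = (21/5)² = 441/25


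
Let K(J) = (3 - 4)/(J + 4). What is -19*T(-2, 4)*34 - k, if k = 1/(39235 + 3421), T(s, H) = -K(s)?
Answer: -13777889/42656 ≈ -323.00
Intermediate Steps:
K(J) = -1/(4 + J)
T(s, H) = 1/(4 + s) (T(s, H) = -(-1)/(4 + s) = 1/(4 + s))
k = 1/42656 ≈ 2.3443e-5
-19*T(-2, 4)*34 - k = -19/(4 - 2)*34 - 1*1/42656 = -19/2*34 - 1/42656 = -323 - 1/42656 = -13777889/42656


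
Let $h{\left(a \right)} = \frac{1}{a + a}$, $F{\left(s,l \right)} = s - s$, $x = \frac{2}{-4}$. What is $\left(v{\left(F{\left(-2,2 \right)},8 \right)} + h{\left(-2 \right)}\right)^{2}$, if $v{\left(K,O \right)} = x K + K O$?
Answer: $\frac{1}{16} \approx 0.0625$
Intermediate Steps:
$x = - \frac{1}{2}$ ($x = 2 \left(- \frac{1}{4}\right) = - \frac{1}{2} \approx -0.5$)
$F{\left(s,l \right)} = 0$
$v{\left(K,O \right)} = - \frac{K}{2} + K O$
$h{\left(a \right)} = \frac{1}{2 a}$
$\left(v{\left(F{\left(-2,2 \right)},8 \right)} + h{\left(-2 \right)}\right)^{2} = \left(0 \left(- \frac{1}{2} + 8\right) + \frac{1}{2 \left(-2\right)}\right)^{2} = \left(0 \cdot \frac{15}{2} + \frac{1}{2} \left(- \frac{1}{2}\right)\right)^{2} = \left(0 - \frac{1}{4}\right)^{2} = \left(- \frac{1}{4}\right)^{2} = \frac{1}{16}$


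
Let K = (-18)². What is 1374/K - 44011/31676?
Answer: 2438605/855252 ≈ 2.8513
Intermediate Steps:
K = 324
1374/K - 44011/31676 = 1374/324 - 44011/31676 = 1374*(1/324) - 44011*1/31676 = 229/54 - 44011/31676 = 2438605/855252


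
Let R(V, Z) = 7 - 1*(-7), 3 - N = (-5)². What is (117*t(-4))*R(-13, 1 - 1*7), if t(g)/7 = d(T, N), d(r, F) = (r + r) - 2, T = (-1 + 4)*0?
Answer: -22932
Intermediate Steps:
T = 0 (T = 3*0 = 0)
N = -22 (N = 3 - 1*(-5)² = 3 - 1*25 = 3 - 25 = -22)
d(r, F) = -2 + 2*r (d(r, F) = 2*r - 2 = -2 + 2*r)
t(g) = -14 (t(g) = 7*(-2 + 2*0) = 7*(-2 + 0) = 7*(-2) = -14)
R(V, Z) = 14 (R(V, Z) = 7 + 7 = 14)
(117*t(-4))*R(-13, 1 - 1*7) = (117*(-14))*14 = -1638*14 = -22932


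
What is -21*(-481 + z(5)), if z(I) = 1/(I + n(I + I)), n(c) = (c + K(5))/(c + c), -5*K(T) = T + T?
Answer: 90874/9 ≈ 10097.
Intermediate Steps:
K(T) = -2*T/5 (K(T) = -(T + T)/5 = -2*T/5)
n(c) = (-2 + c)/(2*c) (n(c) = (c - ⅖*5)/(c + c) = (c - 2)/((2*c)) = (-2 + c)*(1/(2*c)) = (-2 + c)/(2*c))
z(I) = 1/(I + (-2 + 2*I)/(4*I)) (z(I) = 1/(I + (-2 + (I + I))/(2*(I + I))) = 1/(I + (-2 + 2*I)/(2*((2*I)))) = 1/(I + (1/(2*I))*(-2 + 2*I)/2) = 1/(I + (-2 + 2*I)/(4*I)))
-21*(-481 + z(5)) = -21*(-481 + 2*5/(-1 + 5 + 2*5²)) = -21*(-481 + 2*5/(-1 + 5 + 2*25)) = -21*(-481 + 2*5/(-1 + 5 + 50)) = -21*(-481 + 2*5/54) = -21*(-481 + 2*5*(1/54)) = -21*(-481 + 5/27) = -21*(-12982/27) = 90874/9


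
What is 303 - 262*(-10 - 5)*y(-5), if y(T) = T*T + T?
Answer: 78903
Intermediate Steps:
y(T) = T + T**2 (y(T) = T**2 + T = T + T**2)
303 - 262*(-10 - 5)*y(-5) = 303 - 262*(-10 - 5)*(-5*(1 - 5)) = 303 - (-3930)*(-5*(-4)) = 303 - (-3930)*20 = 303 - 262*(-300) = 303 + 78600 = 78903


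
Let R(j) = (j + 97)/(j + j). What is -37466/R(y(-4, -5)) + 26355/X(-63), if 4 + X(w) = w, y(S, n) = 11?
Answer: -14517806/1809 ≈ -8025.3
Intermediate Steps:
X(w) = -4 + w
R(j) = (97 + j)/(2*j) (R(j) = (97 + j)/((2*j)) = (97 + j)*(1/(2*j)) = (97 + j)/(2*j))
-37466/R(y(-4, -5)) + 26355/X(-63) = -37466*22/(97 + 11) + 26355/(-4 - 63) = -37466/((½)*(1/11)*108) + 26355/(-67) = -37466/54/11 + 26355*(-1/67) = -37466*11/54 - 26355/67 = -206063/27 - 26355/67 = -14517806/1809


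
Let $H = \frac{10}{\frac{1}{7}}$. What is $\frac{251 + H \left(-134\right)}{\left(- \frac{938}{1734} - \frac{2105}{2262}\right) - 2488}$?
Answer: $\frac{663087958}{180823595} \approx 3.667$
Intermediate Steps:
$H = 70$ ($H = 10 \frac{1}{\frac{1}{7}} = 10 \cdot 7 = 70$)
$\frac{251 + H \left(-134\right)}{\left(- \frac{938}{1734} - \frac{2105}{2262}\right) - 2488} = \frac{251 + 70 \left(-134\right)}{\left(- \frac{938}{1734} - \frac{2105}{2262}\right) - 2488} = \frac{251 - 9380}{\left(\left(-938\right) \frac{1}{1734} - \frac{2105}{2262}\right) - 2488} = - \frac{9129}{\left(- \frac{469}{867} - \frac{2105}{2262}\right) - 2488} = - \frac{9129}{- \frac{320657}{217906} - 2488} = - \frac{9129}{- \frac{542470785}{217906}} = \left(-9129\right) \left(- \frac{217906}{542470785}\right) = \frac{663087958}{180823595}$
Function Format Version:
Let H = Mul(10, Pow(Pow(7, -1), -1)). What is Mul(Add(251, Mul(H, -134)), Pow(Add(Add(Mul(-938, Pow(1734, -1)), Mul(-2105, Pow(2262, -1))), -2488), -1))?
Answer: Rational(663087958, 180823595) ≈ 3.6670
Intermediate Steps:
H = 70 (H = Mul(10, Pow(Rational(1, 7), -1)) = Mul(10, 7) = 70)
Mul(Add(251, Mul(H, -134)), Pow(Add(Add(Mul(-938, Pow(1734, -1)), Mul(-2105, Pow(2262, -1))), -2488), -1)) = Mul(Add(251, Mul(70, -134)), Pow(Add(Add(Mul(-938, Pow(1734, -1)), Mul(-2105, Pow(2262, -1))), -2488), -1)) = Mul(Add(251, -9380), Pow(Add(Add(Mul(-938, Rational(1, 1734)), Mul(-2105, Rational(1, 2262))), -2488), -1)) = Mul(-9129, Pow(Add(Add(Rational(-469, 867), Rational(-2105, 2262)), -2488), -1)) = Mul(-9129, Pow(Add(Rational(-320657, 217906), -2488), -1)) = Mul(-9129, Pow(Rational(-542470785, 217906), -1)) = Mul(-9129, Rational(-217906, 542470785)) = Rational(663087958, 180823595)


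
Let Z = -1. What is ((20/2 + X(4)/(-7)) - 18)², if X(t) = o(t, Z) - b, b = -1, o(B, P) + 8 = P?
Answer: 2304/49 ≈ 47.020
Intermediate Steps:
o(B, P) = -8 + P
X(t) = -8 (X(t) = (-8 - 1) - 1*(-1) = -9 + 1 = -8)
((20/2 + X(4)/(-7)) - 18)² = ((20/2 - 8/(-7)) - 18)² = ((20*(½) - 8*(-⅐)) - 18)² = ((10 + 8/7) - 18)² = (78/7 - 18)² = (-48/7)² = 2304/49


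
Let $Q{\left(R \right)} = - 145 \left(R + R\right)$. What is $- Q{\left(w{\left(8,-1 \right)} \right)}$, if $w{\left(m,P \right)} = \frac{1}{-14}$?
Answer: $- \frac{145}{7} \approx -20.714$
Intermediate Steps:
$w{\left(m,P \right)} = - \frac{1}{14}$
$Q{\left(R \right)} = - 290 R$ ($Q{\left(R \right)} = - 145 \cdot 2 R = - 290 R$)
$- Q{\left(w{\left(8,-1 \right)} \right)} = - \frac{\left(-290\right) \left(-1\right)}{14} = \left(-1\right) \frac{145}{7} = - \frac{145}{7}$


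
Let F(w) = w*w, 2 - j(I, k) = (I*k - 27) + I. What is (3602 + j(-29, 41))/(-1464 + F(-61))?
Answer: 4849/2257 ≈ 2.1484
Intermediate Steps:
j(I, k) = 29 - I - I*k (j(I, k) = 2 - ((I*k - 27) + I) = 2 - ((-27 + I*k) + I) = 2 - (-27 + I + I*k) = 2 + (27 - I - I*k) = 29 - I - I*k)
F(w) = w²
(3602 + j(-29, 41))/(-1464 + F(-61)) = (3602 + (29 - 1*(-29) - 1*(-29)*41))/(-1464 + (-61)²) = (3602 + (29 + 29 + 1189))/(-1464 + 3721) = (3602 + 1247)/2257 = 4849*(1/2257) = 4849/2257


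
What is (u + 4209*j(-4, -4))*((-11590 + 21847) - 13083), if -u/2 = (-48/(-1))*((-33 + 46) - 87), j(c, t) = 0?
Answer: -20075904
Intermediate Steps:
u = 7104 (u = -2*(-48/(-1))*((-33 + 46) - 87) = -2*(-48*(-1))*(13 - 87) = -96*(-74) = -2*(-3552) = 7104)
(u + 4209*j(-4, -4))*((-11590 + 21847) - 13083) = (7104 + 4209*0)*((-11590 + 21847) - 13083) = (7104 + 0)*(10257 - 13083) = 7104*(-2826) = -20075904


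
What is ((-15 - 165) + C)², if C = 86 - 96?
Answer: 36100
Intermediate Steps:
C = -10
((-15 - 165) + C)² = ((-15 - 165) - 10)² = (-180 - 10)² = (-190)² = 36100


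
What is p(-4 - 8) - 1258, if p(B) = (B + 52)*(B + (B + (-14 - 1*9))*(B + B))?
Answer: 31862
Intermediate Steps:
p(B) = (52 + B)*(B + 2*B*(-23 + B)) (p(B) = (52 + B)*(B + (B + (-14 - 9))*(2*B)) = (52 + B)*(B + (B - 23)*(2*B)) = (52 + B)*(B + (-23 + B)*(2*B)) = (52 + B)*(B + 2*B*(-23 + B)))
p(-4 - 8) - 1258 = (-4 - 8)*(-2340 + 2*(-4 - 8)² + 59*(-4 - 8)) - 1258 = -12*(-2340 + 2*(-12)² + 59*(-12)) - 1258 = -12*(-2340 + 2*144 - 708) - 1258 = -12*(-2340 + 288 - 708) - 1258 = -12*(-2760) - 1258 = 33120 - 1258 = 31862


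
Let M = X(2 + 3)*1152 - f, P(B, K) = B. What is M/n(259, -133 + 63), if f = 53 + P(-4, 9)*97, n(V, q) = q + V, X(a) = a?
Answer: 6095/189 ≈ 32.249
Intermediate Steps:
n(V, q) = V + q
f = -335 (f = 53 - 4*97 = 53 - 388 = -335)
M = 6095 (M = (2 + 3)*1152 - 1*(-335) = 5*1152 + 335 = 5760 + 335 = 6095)
M/n(259, -133 + 63) = 6095/(259 + (-133 + 63)) = 6095/(259 - 70) = 6095/189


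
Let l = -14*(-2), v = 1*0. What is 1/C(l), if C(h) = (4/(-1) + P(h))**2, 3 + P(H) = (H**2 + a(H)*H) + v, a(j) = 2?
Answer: 1/693889 ≈ 1.4412e-6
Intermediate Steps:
v = 0
l = 28
P(H) = -3 + H**2 + 2*H (P(H) = -3 + ((H**2 + 2*H) + 0) = -3 + (H**2 + 2*H) = -3 + H**2 + 2*H)
C(h) = (-7 + h**2 + 2*h)**2 (C(h) = (4/(-1) + (-3 + h**2 + 2*h))**2 = (4*(-1) + (-3 + h**2 + 2*h))**2 = (-4 + (-3 + h**2 + 2*h))**2 = (-7 + h**2 + 2*h)**2)
1/C(l) = 1/((-7 + 28**2 + 2*28)**2) = 1/((-7 + 784 + 56)**2) = 1/(833**2) = 1/693889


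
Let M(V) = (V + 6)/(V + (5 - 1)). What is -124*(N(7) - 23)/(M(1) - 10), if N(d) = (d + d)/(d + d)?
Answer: -13640/43 ≈ -317.21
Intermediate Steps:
N(d) = 1 (N(d) = (2*d)/((2*d)) = (2*d)*(1/(2*d)) = 1)
M(V) = (6 + V)/(4 + V) (M(V) = (6 + V)/(V + 4) = (6 + V)/(4 + V))
-124*(N(7) - 23)/(M(1) - 10) = -124*(1 - 23)/((6 + 1)/(4 + 1) - 10) = -(-2728)/(7/5 - 10) = -(-2728)/(-43/5) = -(-2728)*(-5)/43 = -124*110/43 = -13640/43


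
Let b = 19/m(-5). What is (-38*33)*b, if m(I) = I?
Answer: 23826/5 ≈ 4765.2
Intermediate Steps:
b = -19/5 (b = 19/(-5) = 19*(-⅕) = -19/5 ≈ -3.8000)
(-38*33)*b = -38*33*(-19/5) = -1254*(-19/5) = 23826/5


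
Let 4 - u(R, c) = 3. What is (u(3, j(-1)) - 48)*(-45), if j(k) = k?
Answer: 2115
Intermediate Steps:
u(R, c) = 1 (u(R, c) = 4 - 1*3 = 4 - 3 = 1)
(u(3, j(-1)) - 48)*(-45) = (1 - 48)*(-45) = -47*(-45) = 2115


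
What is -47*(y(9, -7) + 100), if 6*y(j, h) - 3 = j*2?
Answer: -9729/2 ≈ -4864.5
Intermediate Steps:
y(j, h) = ½ + j/3 (y(j, h) = ½ + (j*2)/6 = ½ + (2*j)/6 = ½ + j/3)
-47*(y(9, -7) + 100) = -47*((½ + (⅓)*9) + 100) = -47*((½ + 3) + 100) = -47*(7/2 + 100) = -47*207/2 = -9729/2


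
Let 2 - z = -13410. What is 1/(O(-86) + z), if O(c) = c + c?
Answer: 1/13240 ≈ 7.5529e-5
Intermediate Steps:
z = 13412 (z = 2 - 1*(-13410) = 2 + 13410 = 13412)
O(c) = 2*c
1/(O(-86) + z) = 1/(2*(-86) + 13412) = 1/(-172 + 13412) = 1/13240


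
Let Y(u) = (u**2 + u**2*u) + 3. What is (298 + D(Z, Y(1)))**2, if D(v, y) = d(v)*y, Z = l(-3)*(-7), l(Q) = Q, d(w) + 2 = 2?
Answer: 88804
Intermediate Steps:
d(w) = 0 (d(w) = -2 + 2 = 0)
Y(u) = 3 + u**2 + u**3 (Y(u) = (u**2 + u**3) + 3 = 3 + u**2 + u**3)
Z = 21 (Z = -3*(-7) = 21)
D(v, y) = 0 (D(v, y) = 0*y = 0)
(298 + D(Z, Y(1)))**2 = (298 + 0)**2 = 298**2 = 88804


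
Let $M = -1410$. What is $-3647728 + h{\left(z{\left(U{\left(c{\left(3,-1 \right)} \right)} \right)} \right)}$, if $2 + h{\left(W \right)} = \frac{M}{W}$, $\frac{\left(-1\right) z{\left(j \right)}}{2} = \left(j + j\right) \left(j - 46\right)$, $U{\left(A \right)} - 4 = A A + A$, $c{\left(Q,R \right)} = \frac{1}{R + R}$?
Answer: $- \frac{616466746}{169} \approx -3.6477 \cdot 10^{6}$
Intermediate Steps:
$c{\left(Q,R \right)} = \frac{1}{2 R}$
$U{\left(A \right)} = 4 + A + A^{2}$ ($U{\left(A \right)} = 4 + \left(A A + A\right) = 4 + \left(A^{2} + A\right) = 4 + \left(A + A^{2}\right) = 4 + A + A^{2}$)
$z{\left(j \right)} = - 4 j \left(-46 + j\right)$ ($z{\left(j \right)} = - 2 \left(j + j\right) \left(j - 46\right) = - 2 \cdot 2 j \left(-46 + j\right) = - 4 j \left(-46 + j\right)$)
$h{\left(W \right)} = -2 - \frac{1410}{W}$
$-3647728 + h{\left(z{\left(U{\left(c{\left(3,-1 \right)} \right)} \right)} \right)} = -3647728 - \left(2 + \frac{1410}{4 \left(4 + \frac{1}{2 \left(-1\right)} + \left(\frac{1}{2 \left(-1\right)}\right)^{2}\right) \left(46 - \left(4 + \frac{1}{2 \left(-1\right)} + \left(\frac{1}{2 \left(-1\right)}\right)^{2}\right)\right)}\right) = -3647728 - \left(2 + \frac{1410}{4 \left(4 + \frac{1}{2} \left(-1\right) + \left(\frac{1}{2} \left(-1\right)\right)^{2}\right) \left(46 - \left(4 + \frac{1}{2} \left(-1\right) + \left(\frac{1}{2} \left(-1\right)\right)^{2}\right)\right)}\right) = -3647728 - \left(2 + \frac{1410}{4 \left(4 - \frac{1}{2} + \left(- \frac{1}{2}\right)^{2}\right) \left(46 - \left(4 - \frac{1}{2} + \left(- \frac{1}{2}\right)^{2}\right)\right)}\right) = -3647728 - \left(2 + \frac{1410}{4 \left(4 - \frac{1}{2} + \frac{1}{4}\right) \left(46 - \left(4 - \frac{1}{2} + \frac{1}{4}\right)\right)}\right) = -3647728 - \left(2 + \frac{1410}{4 \cdot \frac{15}{4} \left(46 - \frac{15}{4}\right)}\right) = -3647728 - \left(2 + \frac{1410}{4 \cdot \frac{15}{4} \cdot \frac{169}{4}}\right) = -3647728 - \left(2 + \frac{1410}{\frac{2535}{4}}\right) = -3647728 - \frac{714}{169} = - \frac{616466746}{169}$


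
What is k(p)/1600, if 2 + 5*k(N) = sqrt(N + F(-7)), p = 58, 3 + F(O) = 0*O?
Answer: -1/4000 + sqrt(55)/8000 ≈ 0.00067702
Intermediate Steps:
F(O) = -3 (F(O) = -3 + 0*O = -3 + 0 = -3)
k(N) = -2/5 + sqrt(-3 + N)/5 (k(N) = -2/5 + sqrt(N - 3)/5 = -2/5 + sqrt(-3 + N)/5)
k(p)/1600 = (-2/5 + sqrt(-3 + 58)/5)/1600 = (-2/5 + sqrt(55)/5)*(1/1600) = -1/4000 + sqrt(55)/8000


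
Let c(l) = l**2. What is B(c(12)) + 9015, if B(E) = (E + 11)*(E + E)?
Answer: 53655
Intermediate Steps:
B(E) = 2*E*(11 + E) (B(E) = (11 + E)*(2*E) = 2*E*(11 + E))
B(c(12)) + 9015 = 2*12**2*(11 + 12**2) + 9015 = 2*144*(11 + 144) + 9015 = 2*144*155 + 9015 = 44640 + 9015 = 53655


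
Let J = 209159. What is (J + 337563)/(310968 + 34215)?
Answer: 546722/345183 ≈ 1.5839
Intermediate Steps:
(J + 337563)/(310968 + 34215) = (209159 + 337563)/(310968 + 34215) = 546722/345183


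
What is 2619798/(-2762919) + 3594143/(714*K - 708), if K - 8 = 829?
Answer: 309871939231/61081999270 ≈ 5.0731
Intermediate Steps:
K = 837 (K = 8 + 829 = 837)
2619798/(-2762919) + 3594143/(714*K - 708) = 2619798/(-2762919) + 3594143/(714*837 - 708) = 2619798*(-1/2762919) + 3594143/(597618 - 708) = -873266/920973 + 3594143/596910 = 309871939231/61081999270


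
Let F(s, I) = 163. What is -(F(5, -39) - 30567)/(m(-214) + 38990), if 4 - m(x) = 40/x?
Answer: 1626614/2086189 ≈ 0.77971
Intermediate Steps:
m(x) = 4 - 40/x
-(F(5, -39) - 30567)/(m(-214) + 38990) = -(163 - 30567)/((4 - 40/(-214)) + 38990) = -(-30404)/((4 - 40*(-1/214)) + 38990) = -(-30404)/((4 + 20/107) + 38990) = -(-30404)/(448/107 + 38990) = -(-30404)/4172378/107 = -(-30404)*107/4172378 = -1*(-1626614/2086189) = 1626614/2086189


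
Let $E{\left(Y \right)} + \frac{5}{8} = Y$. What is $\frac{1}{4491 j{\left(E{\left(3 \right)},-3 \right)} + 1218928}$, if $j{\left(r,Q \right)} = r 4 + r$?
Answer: $\frac{8}{10178069} \approx 7.86 \cdot 10^{-7}$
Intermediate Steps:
$E{\left(Y \right)} = - \frac{5}{8} + Y$
$j{\left(r,Q \right)} = 5 r$ ($j{\left(r,Q \right)} = 4 r + r = 5 r$)
$\frac{1}{4491 j{\left(E{\left(3 \right)},-3 \right)} + 1218928} = \frac{1}{4491 \cdot 5 \left(- \frac{5}{8} + 3\right) + 1218928} = \frac{1}{4491 \cdot 5 \cdot \frac{19}{8} + 1218928} = \frac{1}{4491 \cdot \frac{95}{8} + 1218928} = \frac{1}{\frac{426645}{8} + 1218928} = \frac{1}{\frac{10178069}{8}} = \frac{8}{10178069}$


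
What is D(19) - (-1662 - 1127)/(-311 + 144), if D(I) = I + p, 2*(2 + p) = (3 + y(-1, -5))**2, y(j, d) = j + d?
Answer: 1603/334 ≈ 4.7994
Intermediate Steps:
y(j, d) = d + j
p = 5/2 (p = -2 + (3 + (-5 - 1))**2/2 = -2 + (3 - 6)**2/2 = -2 + (1/2)*(-3)**2 = -2 + (1/2)*9 = -2 + 9/2 = 5/2 ≈ 2.5000)
D(I) = 5/2 + I (D(I) = I + 5/2 = 5/2 + I)
D(19) - (-1662 - 1127)/(-311 + 144) = (5/2 + 19) - (-1662 - 1127)/(-311 + 144) = 43/2 - (-2789)/(-167) = 43/2 - (-2789)*(-1)/167 = 43/2 - 1*2789/167 = 43/2 - 2789/167 = 1603/334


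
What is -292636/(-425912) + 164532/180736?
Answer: 3842687915/2405550976 ≈ 1.5974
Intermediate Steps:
-292636/(-425912) + 164532/180736 = -292636*(-1/425912) + 164532*(1/180736) = 73159/106478 + 41133/45184 = 3842687915/2405550976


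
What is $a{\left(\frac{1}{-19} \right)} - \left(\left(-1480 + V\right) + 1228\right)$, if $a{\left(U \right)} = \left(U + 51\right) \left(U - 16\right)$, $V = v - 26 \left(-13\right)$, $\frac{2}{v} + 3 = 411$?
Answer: $- \frac{66562705}{73644} \approx -903.84$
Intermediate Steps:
$v = \frac{1}{204}$ ($v = \frac{2}{-3 + 411} = \frac{2}{408} = 2 \cdot \frac{1}{408} = \frac{1}{204} \approx 0.004902$)
$V = \frac{68953}{204}$ ($V = \frac{1}{204} - 26 \left(-13\right) = \frac{1}{204} - -338 = \frac{1}{204} + 338 = \frac{68953}{204} \approx 338.0$)
$a{\left(U \right)} = \left(-16 + U\right) \left(51 + U\right)$ ($a{\left(U \right)} = \left(51 + U\right) \left(-16 + U\right) = \left(-16 + U\right) \left(51 + U\right)$)
$a{\left(\frac{1}{-19} \right)} - \left(\left(-1480 + V\right) + 1228\right) = \left(-816 + \left(\frac{1}{-19}\right)^{2} + \frac{35}{-19}\right) - \left(\left(-1480 + \frac{68953}{204}\right) + 1228\right) = \left(-816 + \left(- \frac{1}{19}\right)^{2} + 35 \left(- \frac{1}{19}\right)\right) - \left(- \frac{232967}{204} + 1228\right) = \left(-816 + \frac{1}{361} - \frac{35}{19}\right) - \frac{17545}{204} = - \frac{295240}{361} - \frac{17545}{204} = - \frac{66562705}{73644}$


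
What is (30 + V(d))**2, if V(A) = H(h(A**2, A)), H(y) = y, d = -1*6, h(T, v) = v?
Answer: 576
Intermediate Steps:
d = -6
V(A) = A
(30 + V(d))**2 = (30 - 6)**2 = 24**2 = 576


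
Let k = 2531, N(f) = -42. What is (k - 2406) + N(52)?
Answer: 83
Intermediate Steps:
(k - 2406) + N(52) = (2531 - 2406) - 42 = 125 - 42 = 83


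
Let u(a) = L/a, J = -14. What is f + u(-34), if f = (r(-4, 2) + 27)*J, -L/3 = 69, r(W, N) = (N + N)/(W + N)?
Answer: -11693/34 ≈ -343.91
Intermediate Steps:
r(W, N) = 2*N/(N + W) (r(W, N) = (2*N)/(N + W) = 2*N/(N + W))
L = -207 (L = -3*69 = -207)
f = -350 (f = (2*2/(2 - 4) + 27)*(-14) = (2*2/(-2) + 27)*(-14) = (2*2*(-½) + 27)*(-14) = (-2 + 27)*(-14) = 25*(-14) = -350)
u(a) = -207/a
f + u(-34) = -350 - 207/(-34) = -350 - 207*(-1/34) = -350 + 207/34 = -11693/34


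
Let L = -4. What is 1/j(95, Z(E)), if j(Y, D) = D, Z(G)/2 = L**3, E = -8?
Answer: -1/128 ≈ -0.0078125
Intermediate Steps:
Z(G) = -128 (Z(G) = 2*(-4)**3 = 2*(-64) = -128)
1/j(95, Z(E)) = 1/(-128) = -1/128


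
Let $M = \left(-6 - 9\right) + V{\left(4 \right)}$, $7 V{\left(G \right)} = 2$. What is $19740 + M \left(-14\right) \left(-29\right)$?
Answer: $13766$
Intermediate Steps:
$V{\left(G \right)} = \frac{2}{7}$ ($V{\left(G \right)} = \frac{1}{7} \cdot 2 = \frac{2}{7}$)
$M = - \frac{103}{7}$ ($M = \left(-6 - 9\right) + \frac{2}{7} = -15 + \frac{2}{7} = - \frac{103}{7} \approx -14.714$)
$19740 + M \left(-14\right) \left(-29\right) = 19740 + \left(- \frac{103}{7}\right) \left(-14\right) \left(-29\right) = 19740 + 206 \left(-29\right) = 19740 - 5974 = 13766$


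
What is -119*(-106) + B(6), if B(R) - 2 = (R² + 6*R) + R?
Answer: 12694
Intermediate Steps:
B(R) = 2 + R² + 7*R (B(R) = 2 + ((R² + 6*R) + R) = 2 + (R² + 7*R) = 2 + R² + 7*R)
-119*(-106) + B(6) = -119*(-106) + (2 + 6² + 7*6) = 12614 + (2 + 36 + 42) = 12614 + 80 = 12694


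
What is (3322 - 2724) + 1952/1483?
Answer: 888786/1483 ≈ 599.32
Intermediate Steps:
(3322 - 2724) + 1952/1483 = 598 + 1952*(1/1483) = 598 + 1952/1483 = 888786/1483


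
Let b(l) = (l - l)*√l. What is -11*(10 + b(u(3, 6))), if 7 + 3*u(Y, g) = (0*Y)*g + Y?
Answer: -110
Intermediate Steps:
u(Y, g) = -7/3 + Y/3 (u(Y, g) = -7/3 + ((0*Y)*g + Y)/3 = -7/3 + (0*g + Y)/3 = -7/3 + (0 + Y)/3 = -7/3 + Y/3)
b(l) = 0 (b(l) = 0*√l = 0)
-11*(10 + b(u(3, 6))) = -11*(10 + 0) = -11*10 = -110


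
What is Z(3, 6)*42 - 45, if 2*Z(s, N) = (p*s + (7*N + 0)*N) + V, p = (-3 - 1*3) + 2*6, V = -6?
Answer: 5499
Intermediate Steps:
p = 6 (p = (-3 - 3) + 12 = -6 + 12 = 6)
Z(s, N) = -3 + 3*s + 7*N**2/2 (Z(s, N) = ((6*s + (7*N + 0)*N) - 6)/2 = ((6*s + (7*N)*N) - 6)/2 = ((6*s + 7*N**2) - 6)/2 = (-6 + 6*s + 7*N**2)/2 = -3 + 3*s + 7*N**2/2)
Z(3, 6)*42 - 45 = (-3 + 3*3 + (7/2)*6**2)*42 - 45 = (-3 + 9 + (7/2)*36)*42 - 45 = (-3 + 9 + 126)*42 - 45 = 132*42 - 45 = 5544 - 45 = 5499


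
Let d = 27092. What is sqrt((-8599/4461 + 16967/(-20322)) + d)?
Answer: sqrt(2748584559261430118)/10072938 ≈ 164.59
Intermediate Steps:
sqrt((-8599/4461 + 16967/(-20322)) + d) = sqrt((-8599/4461 + 16967/(-20322)) + 27092) = sqrt((-8599*1/4461 + 16967*(-1/20322)) + 27092) = sqrt((-8599/4461 - 16967/20322) + 27092) = sqrt(-83479555/30218814 + 27092) = sqrt(818604629333/30218814) = sqrt(2748584559261430118)/10072938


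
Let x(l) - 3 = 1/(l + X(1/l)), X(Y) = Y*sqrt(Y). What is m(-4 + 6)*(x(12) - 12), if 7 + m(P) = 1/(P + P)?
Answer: 59906061/995324 + 162*sqrt(3)/248831 ≈ 60.189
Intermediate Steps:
X(Y) = Y**(3/2)
x(l) = 3 + 1/(l + (1/l)**(3/2))
m(P) = -7 + 1/(2*P) (m(P) = -7 + 1/(P + P) = -7 + 1/(2*P))
m(-4 + 6)*(x(12) - 12) = (-7 + 1/(2*(-4 + 6)))*((1 + 3*12 + 3*(1/12)**(3/2))/(12 + (1/12)**(3/2)) - 12) = (-7 + (1/2)/2)*((1 + 36 + 3*(1/12)**(3/2))/(12 + (1/12)**(3/2)) - 12) = (-7 + (1/2)*(1/2))*((1 + 36 + 3*(sqrt(3)/72))/(12 + sqrt(3)/72) - 12) = (-7 + 1/4)*((1 + 36 + sqrt(3)/24)/(12 + sqrt(3)/72) - 12) = -27*((37 + sqrt(3)/24)/(12 + sqrt(3)/72) - 12)/4 = -27*(-12 + (37 + sqrt(3)/24)/(12 + sqrt(3)/72))/4 = 81 - 27*(37 + sqrt(3)/24)/(4*(12 + sqrt(3)/72))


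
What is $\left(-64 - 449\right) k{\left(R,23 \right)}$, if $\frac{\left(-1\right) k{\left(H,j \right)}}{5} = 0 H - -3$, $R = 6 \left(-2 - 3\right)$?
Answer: $7695$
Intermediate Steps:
$R = -30$ ($R = 6 \left(-2 - 3\right) = 6 \left(-5\right) = -30$)
$k{\left(H,j \right)} = -15$ ($k{\left(H,j \right)} = - 5 \left(0 H - -3\right) = - 5 \left(0 + 3\right) = \left(-5\right) 3 = -15$)
$\left(-64 - 449\right) k{\left(R,23 \right)} = \left(-64 - 449\right) \left(-15\right) = \left(-513\right) \left(-15\right) = 7695$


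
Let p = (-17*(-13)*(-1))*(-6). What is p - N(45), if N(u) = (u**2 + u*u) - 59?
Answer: -2665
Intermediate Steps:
p = 1326 (p = (221*(-1))*(-6) = -221*(-6) = 1326)
N(u) = -59 + 2*u**2 (N(u) = (u**2 + u**2) - 59 = 2*u**2 - 59 = -59 + 2*u**2)
p - N(45) = 1326 - (-59 + 2*45**2) = 1326 - (-59 + 2*2025) = 1326 - (-59 + 4050) = 1326 - 1*3991 = 1326 - 3991 = -2665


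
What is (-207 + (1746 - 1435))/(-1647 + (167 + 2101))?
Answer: 104/621 ≈ 0.16747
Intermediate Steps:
(-207 + (1746 - 1435))/(-1647 + (167 + 2101)) = (-207 + 311)/(-1647 + 2268) = 104/621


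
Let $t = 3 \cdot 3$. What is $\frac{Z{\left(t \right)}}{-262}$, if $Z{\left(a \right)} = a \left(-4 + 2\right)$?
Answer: $\frac{9}{131} \approx 0.068702$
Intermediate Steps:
$t = 9$
$Z{\left(a \right)} = - 2 a$ ($Z{\left(a \right)} = a \left(-2\right) = - 2 a$)
$\frac{Z{\left(t \right)}}{-262} = \frac{\left(-2\right) 9}{-262} = \left(-18\right) \left(- \frac{1}{262}\right) = \frac{9}{131}$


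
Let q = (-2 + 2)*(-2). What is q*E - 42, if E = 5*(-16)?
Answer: -42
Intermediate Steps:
E = -80
q = 0 (q = 0*(-2) = 0)
q*E - 42 = 0*(-80) - 42 = 0 - 42 = -42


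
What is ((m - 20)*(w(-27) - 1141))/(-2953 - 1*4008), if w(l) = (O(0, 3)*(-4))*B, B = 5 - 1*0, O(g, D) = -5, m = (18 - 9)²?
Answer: 63501/6961 ≈ 9.1224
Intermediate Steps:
m = 81 (m = 9² = 81)
B = 5 (B = 5 + 0 = 5)
w(l) = 100 (w(l) = -5*(-4)*5 = 20*5 = 100)
((m - 20)*(w(-27) - 1141))/(-2953 - 1*4008) = ((81 - 20)*(100 - 1141))/(-2953 - 1*4008) = (61*(-1041))/(-2953 - 4008) = -63501/(-6961) = -63501*(-1/6961) = 63501/6961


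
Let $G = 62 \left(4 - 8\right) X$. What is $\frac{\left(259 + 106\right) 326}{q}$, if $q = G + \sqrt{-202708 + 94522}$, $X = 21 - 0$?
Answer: $- \frac{20656664}{907715} - \frac{11899 i \sqrt{108186}}{2723145} \approx -22.757 - 1.4372 i$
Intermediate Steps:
$X = 21$ ($X = 21 + 0 = 21$)
$G = -5208$ ($G = 62 \left(4 - 8\right) 21 = 62 \left(-4\right) 21 = \left(-248\right) 21 = -5208$)
$q = -5208 + i \sqrt{108186}$ ($q = -5208 + \sqrt{-202708 + 94522} = -5208 + \sqrt{-108186} = -5208 + i \sqrt{108186} \approx -5208.0 + 328.92 i$)
$\frac{\left(259 + 106\right) 326}{q} = \frac{\left(259 + 106\right) 326}{-5208 + i \sqrt{108186}} = \frac{365 \cdot 326}{-5208 + i \sqrt{108186}} = \frac{118990}{-5208 + i \sqrt{108186}}$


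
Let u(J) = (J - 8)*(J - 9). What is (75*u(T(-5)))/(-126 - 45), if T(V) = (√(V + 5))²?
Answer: -600/19 ≈ -31.579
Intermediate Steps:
T(V) = 5 + V (T(V) = (√(5 + V))² = 5 + V)
u(J) = (-9 + J)*(-8 + J) (u(J) = (-8 + J)*(-9 + J) = (-9 + J)*(-8 + J))
(75*u(T(-5)))/(-126 - 45) = (75*(72 + (5 - 5)² - 17*(5 - 5)))/(-126 - 45) = (75*(72 + 0² - 17*0))/(-171) = (75*(72 + 0 + 0))*(-1/171) = (75*72)*(-1/171) = 5400*(-1/171) = -600/19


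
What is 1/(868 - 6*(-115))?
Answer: 1/1558 ≈ 0.00064185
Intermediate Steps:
1/(868 - 6*(-115)) = 1/(868 + 690) = 1/1558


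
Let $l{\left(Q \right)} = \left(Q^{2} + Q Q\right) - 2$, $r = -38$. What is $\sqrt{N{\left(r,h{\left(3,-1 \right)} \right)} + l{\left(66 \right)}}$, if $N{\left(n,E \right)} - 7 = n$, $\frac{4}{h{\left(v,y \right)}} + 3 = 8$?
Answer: $\sqrt{8679} \approx 93.161$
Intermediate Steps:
$h{\left(v,y \right)} = \frac{4}{5}$ ($h{\left(v,y \right)} = \frac{4}{-3 + 8} = \frac{4}{5}$)
$l{\left(Q \right)} = -2 + 2 Q^{2}$ ($l{\left(Q \right)} = \left(Q^{2} + Q^{2}\right) - 2 = 2 Q^{2} - 2 = -2 + 2 Q^{2}$)
$N{\left(n,E \right)} = 7 + n$
$\sqrt{N{\left(r,h{\left(3,-1 \right)} \right)} + l{\left(66 \right)}} = \sqrt{\left(7 - 38\right) - \left(2 - 2 \cdot 66^{2}\right)} = \sqrt{-31 + \left(-2 + 2 \cdot 4356\right)} = \sqrt{-31 + \left(-2 + 8712\right)} = \sqrt{-31 + 8710} = \sqrt{8679}$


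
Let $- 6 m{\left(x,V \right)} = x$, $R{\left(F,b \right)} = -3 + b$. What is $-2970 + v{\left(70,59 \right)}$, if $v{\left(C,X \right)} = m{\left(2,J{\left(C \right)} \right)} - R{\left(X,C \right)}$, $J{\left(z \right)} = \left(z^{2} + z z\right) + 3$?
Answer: $- \frac{9112}{3} \approx -3037.3$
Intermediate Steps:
$J{\left(z \right)} = 3 + 2 z^{2}$ ($J{\left(z \right)} = \left(z^{2} + z^{2}\right) + 3 = 2 z^{2} + 3 = 3 + 2 z^{2}$)
$m{\left(x,V \right)} = - \frac{x}{6}$
$v{\left(C,X \right)} = \frac{8}{3} - C$ ($v{\left(C,X \right)} = \left(- \frac{1}{6}\right) 2 - \left(-3 + C\right) = - \frac{1}{3} - \left(-3 + C\right) = \frac{8}{3} - C$)
$-2970 + v{\left(70,59 \right)} = -2970 + \left(\frac{8}{3} - 70\right) = -2970 - \frac{202}{3} = - \frac{9112}{3}$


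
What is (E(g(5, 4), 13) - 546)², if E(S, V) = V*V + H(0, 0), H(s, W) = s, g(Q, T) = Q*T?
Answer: 142129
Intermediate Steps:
E(S, V) = V² (E(S, V) = V*V + 0 = V² + 0 = V²)
(E(g(5, 4), 13) - 546)² = (13² - 546)² = (169 - 546)² = (-377)² = 142129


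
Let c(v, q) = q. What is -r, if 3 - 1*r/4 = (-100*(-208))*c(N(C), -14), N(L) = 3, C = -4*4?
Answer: -1164812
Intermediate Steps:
C = -16
r = 1164812 (r = 12 - 4*(-100*(-208))*(-14) = 12 - 83200*(-14) = 12 - 4*(-291200) = 12 + 1164800 = 1164812)
-r = -1*1164812 = -1164812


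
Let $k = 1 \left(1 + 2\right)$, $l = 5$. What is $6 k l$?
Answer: $90$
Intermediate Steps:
$k = 3$ ($k = 1 \cdot 3 = 3$)
$6 k l = 6 \cdot 3 \cdot 5 = 18 \cdot 5 = 90$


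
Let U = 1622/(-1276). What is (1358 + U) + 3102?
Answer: 2844669/638 ≈ 4458.7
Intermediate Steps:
U = -811/638 (U = 1622*(-1/1276) = -811/638 ≈ -1.2712)
(1358 + U) + 3102 = (1358 - 811/638) + 3102 = 865593/638 + 3102 = 2844669/638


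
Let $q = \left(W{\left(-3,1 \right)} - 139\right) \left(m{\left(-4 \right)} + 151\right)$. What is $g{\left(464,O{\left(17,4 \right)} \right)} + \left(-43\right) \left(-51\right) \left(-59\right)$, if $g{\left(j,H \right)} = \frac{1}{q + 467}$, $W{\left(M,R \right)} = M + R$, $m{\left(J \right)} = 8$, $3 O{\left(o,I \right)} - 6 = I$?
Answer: $- \frac{2840303425}{21952} \approx -1.2939 \cdot 10^{5}$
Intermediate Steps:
$O{\left(o,I \right)} = 2 + \frac{I}{3}$
$q = -22419$ ($q = \left(\left(-3 + 1\right) - 139\right) \left(8 + 151\right) = \left(-2 - 139\right) 159 = \left(-141\right) 159 = -22419$)
$g{\left(j,H \right)} = - \frac{1}{21952}$ ($g{\left(j,H \right)} = \frac{1}{-22419 + 467} = \frac{1}{-21952} = - \frac{1}{21952}$)
$g{\left(464,O{\left(17,4 \right)} \right)} + \left(-43\right) \left(-51\right) \left(-59\right) = - \frac{1}{21952} + \left(-43\right) \left(-51\right) \left(-59\right) = - \frac{1}{21952} + 2193 \left(-59\right) = - \frac{1}{21952} - 129387 = - \frac{2840303425}{21952}$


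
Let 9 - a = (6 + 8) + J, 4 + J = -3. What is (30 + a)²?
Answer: 1024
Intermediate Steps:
J = -7 (J = -4 - 3 = -7)
a = 2 (a = 9 - ((6 + 8) - 7) = 9 - (14 - 7) = 9 - 1*7 = 9 - 7 = 2)
(30 + a)² = (30 + 2)² = 32² = 1024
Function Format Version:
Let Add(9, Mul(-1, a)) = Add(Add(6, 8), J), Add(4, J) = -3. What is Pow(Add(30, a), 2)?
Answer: 1024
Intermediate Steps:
J = -7 (J = Add(-4, -3) = -7)
a = 2 (a = Add(9, Mul(-1, Add(Add(6, 8), -7))) = Add(9, Mul(-1, Add(14, -7))) = Add(9, Mul(-1, 7)) = Add(9, -7) = 2)
Pow(Add(30, a), 2) = Pow(Add(30, 2), 2) = Pow(32, 2) = 1024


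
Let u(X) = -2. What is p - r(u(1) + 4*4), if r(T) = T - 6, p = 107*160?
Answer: 17112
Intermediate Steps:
p = 17120
r(T) = -6 + T
p - r(u(1) + 4*4) = 17120 - (-6 + (-2 + 4*4)) = 17120 - (-6 + (-2 + 16)) = 17120 - (-6 + 14) = 17120 - 1*8 = 17120 - 8 = 17112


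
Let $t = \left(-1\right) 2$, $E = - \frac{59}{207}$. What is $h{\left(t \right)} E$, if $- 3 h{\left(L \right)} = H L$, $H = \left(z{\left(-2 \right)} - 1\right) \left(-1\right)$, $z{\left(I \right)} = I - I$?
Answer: $- \frac{118}{621} \approx -0.19002$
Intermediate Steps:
$z{\left(I \right)} = 0$
$E = - \frac{59}{207}$ ($E = \left(-59\right) \frac{1}{207} = - \frac{59}{207} \approx -0.28502$)
$t = -2$
$H = 1$ ($H = \left(0 - 1\right) \left(-1\right) = \left(-1\right) \left(-1\right) = 1$)
$h{\left(L \right)} = - \frac{L}{3}$ ($h{\left(L \right)} = - \frac{1 L}{3} = - \frac{L}{3}$)
$h{\left(t \right)} E = \left(- \frac{1}{3}\right) \left(-2\right) \left(- \frac{59}{207}\right) = \frac{2}{3} \left(- \frac{59}{207}\right) = - \frac{118}{621}$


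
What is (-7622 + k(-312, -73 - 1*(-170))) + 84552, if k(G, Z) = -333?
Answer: 76597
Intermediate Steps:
(-7622 + k(-312, -73 - 1*(-170))) + 84552 = (-7622 - 333) + 84552 = -7955 + 84552 = 76597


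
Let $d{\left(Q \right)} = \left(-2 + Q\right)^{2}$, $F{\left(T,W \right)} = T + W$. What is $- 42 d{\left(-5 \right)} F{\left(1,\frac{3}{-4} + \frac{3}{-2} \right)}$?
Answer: $\frac{5145}{2} \approx 2572.5$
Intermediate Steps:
$- 42 d{\left(-5 \right)} F{\left(1,\frac{3}{-4} + \frac{3}{-2} \right)} = - 42 \left(-2 - 5\right)^{2} \left(1 + \left(\frac{3}{-4} + \frac{3}{-2}\right)\right) = - 42 \left(-7\right)^{2} \left(1 + \left(3 \left(- \frac{1}{4}\right) + 3 \left(- \frac{1}{2}\right)\right)\right) = \left(-42\right) 49 \left(1 - \frac{9}{4}\right) = - 2058 \left(1 - \frac{9}{4}\right) = \left(-2058\right) \left(- \frac{5}{4}\right) = \frac{5145}{2}$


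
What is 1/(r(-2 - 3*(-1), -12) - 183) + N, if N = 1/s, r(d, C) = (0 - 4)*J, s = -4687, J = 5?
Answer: -4890/951461 ≈ -0.0051395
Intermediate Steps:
r(d, C) = -20 (r(d, C) = (0 - 4)*5 = -4*5 = -20)
N = -1/4687 (N = 1/(-4687) = -1/4687 ≈ -0.00021336)
1/(r(-2 - 3*(-1), -12) - 183) + N = 1/(-20 - 183) - 1/4687 = 1/(-203) - 1/4687 = -1/203 - 1/4687 = -4890/951461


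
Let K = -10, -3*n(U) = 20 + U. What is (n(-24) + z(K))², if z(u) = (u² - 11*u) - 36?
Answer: 276676/9 ≈ 30742.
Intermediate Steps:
n(U) = -20/3 - U/3 (n(U) = -(20 + U)/3 = -20/3 - U/3)
z(u) = -36 + u² - 11*u
(n(-24) + z(K))² = ((-20/3 - ⅓*(-24)) + (-36 + (-10)² - 11*(-10)))² = ((-20/3 + 8) + (-36 + 100 + 110))² = (4/3 + 174)² = (526/3)² = 276676/9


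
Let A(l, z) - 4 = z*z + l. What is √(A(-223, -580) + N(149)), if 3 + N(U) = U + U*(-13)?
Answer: √334390 ≈ 578.26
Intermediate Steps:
A(l, z) = 4 + l + z² (A(l, z) = 4 + (z*z + l) = 4 + (z² + l) = 4 + (l + z²) = 4 + l + z²)
N(U) = -3 - 12*U (N(U) = -3 + (U + U*(-13)) = -3 + (U - 13*U) = -3 - 12*U)
√(A(-223, -580) + N(149)) = √((4 - 223 + (-580)²) + (-3 - 12*149)) = √((4 - 223 + 336400) + (-3 - 1788)) = √(336181 - 1791) = √334390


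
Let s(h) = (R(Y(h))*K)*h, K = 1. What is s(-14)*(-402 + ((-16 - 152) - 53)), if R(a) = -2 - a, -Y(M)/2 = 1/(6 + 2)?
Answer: -30527/2 ≈ -15264.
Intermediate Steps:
Y(M) = -1/4 (Y(M) = -2/(6 + 2) = -2/8 = -2*1/8 = -1/4)
s(h) = -7*h/4 (s(h) = ((-2 - 1*(-1/4))*1)*h = ((-2 + 1/4)*1)*h = (-7/4*1)*h = -7*h/4)
s(-14)*(-402 + ((-16 - 152) - 53)) = (-7/4*(-14))*(-402 + ((-16 - 152) - 53)) = 49*(-402 + (-168 - 53))/2 = 49*(-402 - 221)/2 = (49/2)*(-623) = -30527/2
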